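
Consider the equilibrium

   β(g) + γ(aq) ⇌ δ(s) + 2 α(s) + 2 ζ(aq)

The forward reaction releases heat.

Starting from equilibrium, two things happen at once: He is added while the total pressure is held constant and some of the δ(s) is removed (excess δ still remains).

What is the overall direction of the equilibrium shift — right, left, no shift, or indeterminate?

Adding inert gas at constant total pressure expands the volume and lowers every reacting partial pressure. With Δn_gas = 0 − 1 = -1, Q moves away from K toward the side with fewer gas moles, so the system shifts toward the side with more gas moles — to the left.
δ is a pure solid; its activity is 1 regardless of amount, so Q is unaffected — no shift from this change.
Only the nonzero effect(s) matter; the net shift is to the left.

left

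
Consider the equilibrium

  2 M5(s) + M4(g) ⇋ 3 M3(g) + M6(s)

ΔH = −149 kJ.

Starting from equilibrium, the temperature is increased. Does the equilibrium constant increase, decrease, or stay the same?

decreases

K depends on temperature via the van 't Hoff relation. The forward reaction is exothermic, so raising T decreases K.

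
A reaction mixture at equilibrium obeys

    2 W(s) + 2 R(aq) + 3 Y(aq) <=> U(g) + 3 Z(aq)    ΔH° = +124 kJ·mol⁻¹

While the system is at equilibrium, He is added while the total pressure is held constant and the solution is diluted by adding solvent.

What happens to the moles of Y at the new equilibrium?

Adding inert gas at constant total pressure expands the volume and lowers every reacting partial pressure. With Δn_gas = 1 − 0 = +1, Q moves away from K toward the side with fewer gas moles, so the system shifts toward the side with more gas moles — to the right.
Dilution lowers every aqueous concentration by the same factor. Δn_aq = 3 − 5 = -2, so the system shifts toward the side with more dissolved moles — to the left.
The two effects oppose each other, so the net shift — and hence the change in Y — cannot be determined from the given information.

cannot be determined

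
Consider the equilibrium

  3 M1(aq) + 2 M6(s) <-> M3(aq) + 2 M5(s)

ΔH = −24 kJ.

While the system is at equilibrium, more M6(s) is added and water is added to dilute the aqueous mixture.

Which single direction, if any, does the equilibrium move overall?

left

M6 is a pure solid; its activity is 1 regardless of amount, so Q is unaffected — no shift from this change.
Dilution lowers every aqueous concentration by the same factor. Δn_aq = 1 − 3 = -2, so the system shifts toward the side with more dissolved moles — to the left.
Only the nonzero effect(s) matter; the net shift is to the left.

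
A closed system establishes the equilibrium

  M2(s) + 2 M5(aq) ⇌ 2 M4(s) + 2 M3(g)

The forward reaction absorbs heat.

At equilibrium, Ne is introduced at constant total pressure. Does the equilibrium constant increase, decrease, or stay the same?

unchanged

The equilibrium constant depends only on temperature. This perturbation may move the position of equilibrium, but since T is unchanged, K itself is unchanged.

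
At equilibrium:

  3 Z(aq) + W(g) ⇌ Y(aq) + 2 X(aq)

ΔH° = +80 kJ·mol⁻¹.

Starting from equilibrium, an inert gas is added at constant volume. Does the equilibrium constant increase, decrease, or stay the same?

The equilibrium constant depends only on temperature. This perturbation changes neither the position of equilibrium nor K.

unchanged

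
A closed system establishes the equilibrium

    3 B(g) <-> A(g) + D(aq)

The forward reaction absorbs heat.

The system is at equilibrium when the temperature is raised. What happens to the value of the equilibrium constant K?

K depends on temperature via the van 't Hoff relation. The forward reaction is endothermic, so raising T increases K.

increases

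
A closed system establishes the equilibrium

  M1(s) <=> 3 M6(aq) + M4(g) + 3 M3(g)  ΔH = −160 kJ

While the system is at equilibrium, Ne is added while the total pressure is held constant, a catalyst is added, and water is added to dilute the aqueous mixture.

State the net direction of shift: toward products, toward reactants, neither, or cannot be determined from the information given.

Adding inert gas at constant total pressure expands the volume and lowers every reacting partial pressure. With Δn_gas = 4 − 0 = +4, Q moves away from K toward the side with fewer gas moles, so the system shifts toward the side with more gas moles — to the right.
A catalyst speeds both forward and reverse rates equally; it changes neither Q nor K — no shift from this change.
Dilution lowers every aqueous concentration by the same factor. Δn_aq = 3 − 0 = +3, so the system shifts toward the side with more dissolved moles — to the right.
Only the nonzero effect(s) matter; the net shift is to the right.

right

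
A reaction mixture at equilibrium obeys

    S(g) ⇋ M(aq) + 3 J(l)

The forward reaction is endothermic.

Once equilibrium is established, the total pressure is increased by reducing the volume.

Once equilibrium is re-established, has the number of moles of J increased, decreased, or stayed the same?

increases

Gas moles: reactants 1, products 0 (Δn_gas = -1). Compression shifts the system toward the side with fewer moles of gas — to the right.
The net shift is to the right. J is a product, so its amount increases.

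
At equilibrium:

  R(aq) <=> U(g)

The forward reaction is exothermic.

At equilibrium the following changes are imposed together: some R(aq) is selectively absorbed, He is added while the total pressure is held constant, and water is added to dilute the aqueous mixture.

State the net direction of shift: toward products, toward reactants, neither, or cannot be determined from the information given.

Removing R (aq), a reactant, drives the reaction to the left.
Adding inert gas at constant total pressure expands the volume and lowers every reacting partial pressure. With Δn_gas = 1 − 0 = +1, Q moves away from K toward the side with fewer gas moles, so the system shifts toward the side with more gas moles — to the right.
Dilution lowers every aqueous concentration by the same factor. Δn_aq = 0 − 1 = -1, so the system shifts toward the side with more dissolved moles — to the left.
The individual effects push in opposite directions; without quantitative information the net direction cannot be determined.

cannot be determined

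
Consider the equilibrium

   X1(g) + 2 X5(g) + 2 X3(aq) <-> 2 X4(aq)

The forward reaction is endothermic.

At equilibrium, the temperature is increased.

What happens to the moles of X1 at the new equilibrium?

The forward reaction is endothermic. Raising T favours the endothermic direction — shift to the right.
The net shift is to the right. X1 is a reactant, so its amount decreases.

decreases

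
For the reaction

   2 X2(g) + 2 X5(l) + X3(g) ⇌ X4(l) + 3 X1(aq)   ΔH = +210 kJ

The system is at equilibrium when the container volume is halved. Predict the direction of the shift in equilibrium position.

Gas moles: reactants 3, products 0 (Δn_gas = -3). Compression shifts the system toward the side with fewer moles of gas — to the right.

right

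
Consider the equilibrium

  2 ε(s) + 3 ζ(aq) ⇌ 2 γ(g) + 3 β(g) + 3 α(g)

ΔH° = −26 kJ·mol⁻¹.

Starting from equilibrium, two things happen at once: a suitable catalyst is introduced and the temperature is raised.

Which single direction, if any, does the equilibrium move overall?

left

A catalyst speeds both forward and reverse rates equally; it changes neither Q nor K — no shift from this change.
The forward reaction is exothermic. Raising T favours the endothermic direction — shift to the left.
Only the nonzero effect(s) matter; the net shift is to the left.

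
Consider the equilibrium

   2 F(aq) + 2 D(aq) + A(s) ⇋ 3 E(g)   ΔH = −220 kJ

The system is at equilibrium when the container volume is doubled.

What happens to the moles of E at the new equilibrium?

increases

Gas moles: reactants 0, products 3 (Δn_gas = +3). Expansion shifts the system toward the side with more moles of gas — to the right.
The net shift is to the right. E is a product, so its amount increases.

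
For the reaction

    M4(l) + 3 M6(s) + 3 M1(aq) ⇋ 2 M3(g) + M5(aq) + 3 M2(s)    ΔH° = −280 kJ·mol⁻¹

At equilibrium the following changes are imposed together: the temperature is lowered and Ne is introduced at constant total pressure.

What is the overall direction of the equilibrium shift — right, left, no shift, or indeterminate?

The forward reaction is exothermic. Lowering T favours the exothermic direction — shift to the right.
Adding inert gas at constant total pressure expands the volume and lowers every reacting partial pressure. With Δn_gas = 2 − 0 = +2, Q moves away from K toward the side with fewer gas moles, so the system shifts toward the side with more gas moles — to the right.
All effects act in the same direction — net shift to the right.

right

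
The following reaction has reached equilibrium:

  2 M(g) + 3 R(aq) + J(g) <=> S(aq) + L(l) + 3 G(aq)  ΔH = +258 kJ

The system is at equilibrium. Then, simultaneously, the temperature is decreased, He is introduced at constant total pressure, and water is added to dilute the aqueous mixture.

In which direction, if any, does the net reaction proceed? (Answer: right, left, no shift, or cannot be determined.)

The forward reaction is endothermic. Lowering T favours the exothermic direction — shift to the left.
Adding inert gas at constant total pressure expands the volume and lowers every reacting partial pressure. With Δn_gas = 0 − 3 = -3, Q moves away from K toward the side with fewer gas moles, so the system shifts toward the side with more gas moles — to the left.
Dilution lowers every aqueous concentration by the same factor. Δn_aq = 4 − 3 = +1, so the system shifts toward the side with more dissolved moles — to the right.
The individual effects push in opposite directions; without quantitative information the net direction cannot be determined.

cannot be determined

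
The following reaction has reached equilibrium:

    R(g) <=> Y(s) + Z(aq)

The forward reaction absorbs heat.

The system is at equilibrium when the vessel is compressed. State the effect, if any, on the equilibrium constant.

unchanged

The equilibrium constant depends only on temperature. This perturbation may move the position of equilibrium, but since T is unchanged, K itself is unchanged.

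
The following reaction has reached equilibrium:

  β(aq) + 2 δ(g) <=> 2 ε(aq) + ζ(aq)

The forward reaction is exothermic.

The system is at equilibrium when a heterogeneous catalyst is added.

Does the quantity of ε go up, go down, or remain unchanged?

A catalyst speeds both forward and reverse rates equally; it changes neither Q nor K — no shift from this change.
No net shift occurs, so the amount of ε is unchanged.

unchanged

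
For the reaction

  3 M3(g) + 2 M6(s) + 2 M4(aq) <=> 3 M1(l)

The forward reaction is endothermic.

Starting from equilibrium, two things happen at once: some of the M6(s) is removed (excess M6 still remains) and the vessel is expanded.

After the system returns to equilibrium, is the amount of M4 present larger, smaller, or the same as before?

M6 is a pure solid; its activity is 1 regardless of amount, so Q is unaffected — no shift from this change.
Gas moles: reactants 3, products 0 (Δn_gas = -3). Expansion shifts the system toward the side with more moles of gas — to the left.
The net shift is to the left. M4 is a reactant, so its amount increases.

increases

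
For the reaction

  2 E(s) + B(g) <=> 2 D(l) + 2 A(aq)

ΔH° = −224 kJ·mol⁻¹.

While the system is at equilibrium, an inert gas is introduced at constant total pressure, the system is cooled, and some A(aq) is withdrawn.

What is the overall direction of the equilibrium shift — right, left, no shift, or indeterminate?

cannot be determined

Adding inert gas at constant total pressure expands the volume and lowers every reacting partial pressure. With Δn_gas = 0 − 1 = -1, Q moves away from K toward the side with fewer gas moles, so the system shifts toward the side with more gas moles — to the left.
The forward reaction is exothermic. Lowering T favours the exothermic direction — shift to the right.
Removing A (aq), a product, drives the reaction to the right.
The individual effects push in opposite directions; without quantitative information the net direction cannot be determined.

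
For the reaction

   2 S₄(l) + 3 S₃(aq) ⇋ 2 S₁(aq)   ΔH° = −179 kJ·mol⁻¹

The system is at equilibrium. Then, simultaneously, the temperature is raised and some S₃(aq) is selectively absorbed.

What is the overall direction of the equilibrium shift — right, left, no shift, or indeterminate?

The forward reaction is exothermic. Raising T favours the endothermic direction — shift to the left.
Removing S₃ (aq), a reactant, drives the reaction to the left.
All effects act in the same direction — net shift to the left.

left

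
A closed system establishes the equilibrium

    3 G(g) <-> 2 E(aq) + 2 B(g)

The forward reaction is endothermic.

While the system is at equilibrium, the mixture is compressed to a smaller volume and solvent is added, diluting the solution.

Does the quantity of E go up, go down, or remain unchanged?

Gas moles: reactants 3, products 2 (Δn_gas = -1). Compression shifts the system toward the side with fewer moles of gas — to the right.
Dilution lowers every aqueous concentration by the same factor. Δn_aq = 2 − 0 = +2, so the system shifts toward the side with more dissolved moles — to the right.
The net shift is to the right. E is a product, so its amount increases.

increases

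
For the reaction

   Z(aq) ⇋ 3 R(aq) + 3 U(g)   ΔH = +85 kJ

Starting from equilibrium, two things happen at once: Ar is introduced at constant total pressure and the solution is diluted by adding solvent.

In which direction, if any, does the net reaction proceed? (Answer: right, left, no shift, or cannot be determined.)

Adding inert gas at constant total pressure expands the volume and lowers every reacting partial pressure. With Δn_gas = 3 − 0 = +3, Q moves away from K toward the side with fewer gas moles, so the system shifts toward the side with more gas moles — to the right.
Dilution lowers every aqueous concentration by the same factor. Δn_aq = 3 − 1 = +2, so the system shifts toward the side with more dissolved moles — to the right.
All effects act in the same direction — net shift to the right.

right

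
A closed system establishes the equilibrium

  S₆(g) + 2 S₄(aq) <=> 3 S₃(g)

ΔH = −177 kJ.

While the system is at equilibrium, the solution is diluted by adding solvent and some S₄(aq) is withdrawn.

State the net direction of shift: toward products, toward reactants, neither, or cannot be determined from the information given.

Dilution lowers every aqueous concentration by the same factor. Δn_aq = 0 − 2 = -2, so the system shifts toward the side with more dissolved moles — to the left.
Removing S₄ (aq), a reactant, drives the reaction to the left.
All effects act in the same direction — net shift to the left.

left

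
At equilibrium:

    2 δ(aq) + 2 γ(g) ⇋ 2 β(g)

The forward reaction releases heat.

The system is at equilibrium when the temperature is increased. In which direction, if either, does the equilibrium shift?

The forward reaction is exothermic. Raising T favours the endothermic direction — shift to the left.

left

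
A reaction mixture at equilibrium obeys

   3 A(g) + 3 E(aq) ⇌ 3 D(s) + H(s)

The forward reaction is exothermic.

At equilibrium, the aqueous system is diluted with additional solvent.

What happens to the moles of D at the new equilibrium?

Dilution lowers every aqueous concentration by the same factor. Δn_aq = 0 − 3 = -3, so the system shifts toward the side with more dissolved moles — to the left.
The net shift is to the left. D is a product, so its amount decreases.

decreases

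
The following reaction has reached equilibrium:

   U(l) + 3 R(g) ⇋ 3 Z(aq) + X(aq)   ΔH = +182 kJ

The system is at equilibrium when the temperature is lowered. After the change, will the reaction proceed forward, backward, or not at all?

left

The forward reaction is endothermic. Lowering T favours the exothermic direction — shift to the left.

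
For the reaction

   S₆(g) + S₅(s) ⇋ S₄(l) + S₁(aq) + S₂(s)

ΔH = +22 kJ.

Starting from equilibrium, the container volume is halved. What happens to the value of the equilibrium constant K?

The equilibrium constant depends only on temperature. This perturbation may move the position of equilibrium, but since T is unchanged, K itself is unchanged.

unchanged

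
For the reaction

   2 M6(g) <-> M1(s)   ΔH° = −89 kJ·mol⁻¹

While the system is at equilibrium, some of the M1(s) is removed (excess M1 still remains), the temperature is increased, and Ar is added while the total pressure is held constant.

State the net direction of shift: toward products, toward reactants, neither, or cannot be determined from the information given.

left

M1 is a pure solid; its activity is 1 regardless of amount, so Q is unaffected — no shift from this change.
The forward reaction is exothermic. Raising T favours the endothermic direction — shift to the left.
Adding inert gas at constant total pressure expands the volume and lowers every reacting partial pressure. With Δn_gas = 0 − 2 = -2, Q moves away from K toward the side with fewer gas moles, so the system shifts toward the side with more gas moles — to the left.
Only the nonzero effect(s) matter; the net shift is to the left.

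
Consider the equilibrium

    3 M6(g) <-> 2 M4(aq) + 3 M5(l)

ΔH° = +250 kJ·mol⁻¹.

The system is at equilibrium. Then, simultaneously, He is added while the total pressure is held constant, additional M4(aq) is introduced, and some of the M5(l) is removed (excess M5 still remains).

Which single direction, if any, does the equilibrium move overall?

Adding inert gas at constant total pressure expands the volume and lowers every reacting partial pressure. With Δn_gas = 0 − 3 = -3, Q moves away from K toward the side with fewer gas moles, so the system shifts toward the side with more gas moles — to the left.
Adding M4 (aq), a product, drives the reaction to the left.
M5 is a pure liquid; its activity is 1 regardless of amount, so Q is unaffected — no shift from this change.
Only the nonzero effect(s) matter; the net shift is to the left.

left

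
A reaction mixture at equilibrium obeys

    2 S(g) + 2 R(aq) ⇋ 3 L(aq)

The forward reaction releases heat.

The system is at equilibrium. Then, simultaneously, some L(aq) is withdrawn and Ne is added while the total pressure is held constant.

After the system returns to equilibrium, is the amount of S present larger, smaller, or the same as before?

cannot be determined

Removing L (aq), a product, drives the reaction to the right.
Adding inert gas at constant total pressure expands the volume and lowers every reacting partial pressure. With Δn_gas = 0 − 2 = -2, Q moves away from K toward the side with fewer gas moles, so the system shifts toward the side with more gas moles — to the left.
The two effects oppose each other, so the net shift — and hence the change in S — cannot be determined from the given information.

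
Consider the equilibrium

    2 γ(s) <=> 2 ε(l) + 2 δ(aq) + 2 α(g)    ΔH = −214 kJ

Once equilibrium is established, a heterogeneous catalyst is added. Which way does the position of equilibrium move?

no shift

A catalyst speeds both forward and reverse rates equally; it changes neither Q nor K — no shift from this change.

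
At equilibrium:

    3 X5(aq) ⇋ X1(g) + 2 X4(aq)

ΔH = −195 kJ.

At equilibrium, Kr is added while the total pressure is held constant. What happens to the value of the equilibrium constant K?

The equilibrium constant depends only on temperature. This perturbation may move the position of equilibrium, but since T is unchanged, K itself is unchanged.

unchanged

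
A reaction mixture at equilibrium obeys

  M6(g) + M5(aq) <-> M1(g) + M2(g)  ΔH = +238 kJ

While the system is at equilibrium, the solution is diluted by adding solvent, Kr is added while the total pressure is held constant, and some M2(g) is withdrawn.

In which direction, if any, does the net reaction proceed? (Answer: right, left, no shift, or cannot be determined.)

Dilution lowers every aqueous concentration by the same factor. Δn_aq = 0 − 1 = -1, so the system shifts toward the side with more dissolved moles — to the left.
Adding inert gas at constant total pressure expands the volume and lowers every reacting partial pressure. With Δn_gas = 2 − 1 = +1, Q moves away from K toward the side with fewer gas moles, so the system shifts toward the side with more gas moles — to the right.
Removing M2 (g), a product, drives the reaction to the right.
The individual effects push in opposite directions; without quantitative information the net direction cannot be determined.

cannot be determined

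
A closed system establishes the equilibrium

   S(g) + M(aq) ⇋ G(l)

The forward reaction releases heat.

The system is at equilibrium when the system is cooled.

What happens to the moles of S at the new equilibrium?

The forward reaction is exothermic. Lowering T favours the exothermic direction — shift to the right.
The net shift is to the right. S is a reactant, so its amount decreases.

decreases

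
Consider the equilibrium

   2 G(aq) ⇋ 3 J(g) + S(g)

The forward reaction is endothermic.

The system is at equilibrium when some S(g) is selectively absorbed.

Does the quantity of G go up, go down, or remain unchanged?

Removing S (g), a product, drives the reaction to the right.
The net shift is to the right. G is a reactant, so its amount decreases.

decreases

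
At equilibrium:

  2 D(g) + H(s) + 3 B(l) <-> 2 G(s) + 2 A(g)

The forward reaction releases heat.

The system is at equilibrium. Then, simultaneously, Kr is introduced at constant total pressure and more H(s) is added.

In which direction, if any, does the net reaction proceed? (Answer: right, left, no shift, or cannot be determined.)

Adding inert gas at constant total pressure expands the volume, scaling every reacting partial pressure by the same factor. Δn_gas = 2 − 2 = 0, so Q is unchanged — no shift.
H is a pure solid; its activity is 1 regardless of amount, so Q is unaffected — no shift from this change.
None of the changes alters Q relative to K, so there is no net shift.

no shift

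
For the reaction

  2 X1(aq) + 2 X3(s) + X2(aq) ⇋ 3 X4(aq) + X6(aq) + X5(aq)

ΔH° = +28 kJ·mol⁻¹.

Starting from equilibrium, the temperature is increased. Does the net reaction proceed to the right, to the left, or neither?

The forward reaction is endothermic. Raising T favours the endothermic direction — shift to the right.

right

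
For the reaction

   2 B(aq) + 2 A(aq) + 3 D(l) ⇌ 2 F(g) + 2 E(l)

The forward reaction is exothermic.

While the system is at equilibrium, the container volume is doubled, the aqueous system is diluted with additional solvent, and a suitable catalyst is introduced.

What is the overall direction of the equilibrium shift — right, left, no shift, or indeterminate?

cannot be determined

Gas moles: reactants 0, products 2 (Δn_gas = +2). Expansion shifts the system toward the side with more moles of gas — to the right.
Dilution lowers every aqueous concentration by the same factor. Δn_aq = 0 − 4 = -4, so the system shifts toward the side with more dissolved moles — to the left.
A catalyst speeds both forward and reverse rates equally; it changes neither Q nor K — no shift from this change.
The individual effects push in opposite directions; without quantitative information the net direction cannot be determined.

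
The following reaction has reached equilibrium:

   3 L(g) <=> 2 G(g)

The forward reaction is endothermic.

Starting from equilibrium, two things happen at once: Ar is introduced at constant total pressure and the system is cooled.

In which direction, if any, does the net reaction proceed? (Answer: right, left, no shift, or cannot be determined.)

Adding inert gas at constant total pressure expands the volume and lowers every reacting partial pressure. With Δn_gas = 2 − 3 = -1, Q moves away from K toward the side with fewer gas moles, so the system shifts toward the side with more gas moles — to the left.
The forward reaction is endothermic. Lowering T favours the exothermic direction — shift to the left.
All effects act in the same direction — net shift to the left.

left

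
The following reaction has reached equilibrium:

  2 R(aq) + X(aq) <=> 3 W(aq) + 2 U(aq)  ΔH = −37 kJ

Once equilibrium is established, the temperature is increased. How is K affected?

decreases

K depends on temperature via the van 't Hoff relation. The forward reaction is exothermic, so raising T decreases K.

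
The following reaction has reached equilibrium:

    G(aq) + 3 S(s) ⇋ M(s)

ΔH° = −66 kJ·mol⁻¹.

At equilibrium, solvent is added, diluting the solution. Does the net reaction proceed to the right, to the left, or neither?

left

Dilution lowers every aqueous concentration by the same factor. Δn_aq = 0 − 1 = -1, so the system shifts toward the side with more dissolved moles — to the left.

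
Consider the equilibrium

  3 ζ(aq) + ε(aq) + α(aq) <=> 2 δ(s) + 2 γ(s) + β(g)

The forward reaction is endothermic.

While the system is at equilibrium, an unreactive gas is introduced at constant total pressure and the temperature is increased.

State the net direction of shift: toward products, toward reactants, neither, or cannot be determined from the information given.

Adding inert gas at constant total pressure expands the volume and lowers every reacting partial pressure. With Δn_gas = 1 − 0 = +1, Q moves away from K toward the side with fewer gas moles, so the system shifts toward the side with more gas moles — to the right.
The forward reaction is endothermic. Raising T favours the endothermic direction — shift to the right.
All effects act in the same direction — net shift to the right.

right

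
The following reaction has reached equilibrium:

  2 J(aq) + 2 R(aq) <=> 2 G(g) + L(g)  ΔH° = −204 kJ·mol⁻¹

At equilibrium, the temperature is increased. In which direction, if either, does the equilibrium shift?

The forward reaction is exothermic. Raising T favours the endothermic direction — shift to the left.

left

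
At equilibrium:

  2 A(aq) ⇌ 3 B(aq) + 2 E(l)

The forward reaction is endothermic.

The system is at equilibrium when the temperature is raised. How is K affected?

increases

K depends on temperature via the van 't Hoff relation. The forward reaction is endothermic, so raising T increases K.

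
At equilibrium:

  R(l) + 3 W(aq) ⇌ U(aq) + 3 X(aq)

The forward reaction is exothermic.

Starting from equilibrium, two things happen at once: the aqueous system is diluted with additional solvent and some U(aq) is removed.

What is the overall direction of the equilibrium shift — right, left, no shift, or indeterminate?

Dilution lowers every aqueous concentration by the same factor. Δn_aq = 4 − 3 = +1, so the system shifts toward the side with more dissolved moles — to the right.
Removing U (aq), a product, drives the reaction to the right.
All effects act in the same direction — net shift to the right.

right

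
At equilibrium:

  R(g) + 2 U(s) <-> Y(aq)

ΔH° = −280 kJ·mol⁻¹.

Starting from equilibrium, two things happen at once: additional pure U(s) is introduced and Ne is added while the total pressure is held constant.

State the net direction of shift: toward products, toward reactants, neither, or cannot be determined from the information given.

U is a pure solid; its activity is 1 regardless of amount, so Q is unaffected — no shift from this change.
Adding inert gas at constant total pressure expands the volume and lowers every reacting partial pressure. With Δn_gas = 0 − 1 = -1, Q moves away from K toward the side with fewer gas moles, so the system shifts toward the side with more gas moles — to the left.
Only the nonzero effect(s) matter; the net shift is to the left.

left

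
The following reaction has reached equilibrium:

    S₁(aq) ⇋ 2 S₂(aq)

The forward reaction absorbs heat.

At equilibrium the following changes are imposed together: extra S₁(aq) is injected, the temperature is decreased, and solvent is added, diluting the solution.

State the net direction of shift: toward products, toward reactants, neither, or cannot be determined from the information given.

Adding S₁ (aq), a reactant, drives the reaction to the right.
The forward reaction is endothermic. Lowering T favours the exothermic direction — shift to the left.
Dilution lowers every aqueous concentration by the same factor. Δn_aq = 2 − 1 = +1, so the system shifts toward the side with more dissolved moles — to the right.
The individual effects push in opposite directions; without quantitative information the net direction cannot be determined.

cannot be determined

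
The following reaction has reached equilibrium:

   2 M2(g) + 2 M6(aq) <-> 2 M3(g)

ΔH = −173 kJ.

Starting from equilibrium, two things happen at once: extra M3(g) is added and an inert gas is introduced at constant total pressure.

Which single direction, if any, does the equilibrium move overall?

Adding M3 (g), a product, drives the reaction to the left.
Adding inert gas at constant total pressure expands the volume, scaling every reacting partial pressure by the same factor. Δn_gas = 2 − 2 = 0, so Q is unchanged — no shift.
Only the nonzero effect(s) matter; the net shift is to the left.

left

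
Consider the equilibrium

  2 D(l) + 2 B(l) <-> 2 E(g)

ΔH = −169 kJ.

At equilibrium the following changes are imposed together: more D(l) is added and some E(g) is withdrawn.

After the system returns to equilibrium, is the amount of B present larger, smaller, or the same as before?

D is a pure liquid; its activity is 1 regardless of amount, so Q is unaffected — no shift from this change.
Removing E (g), a product, drives the reaction to the right.
The net shift is to the right. B is a reactant, so its amount decreases.

decreases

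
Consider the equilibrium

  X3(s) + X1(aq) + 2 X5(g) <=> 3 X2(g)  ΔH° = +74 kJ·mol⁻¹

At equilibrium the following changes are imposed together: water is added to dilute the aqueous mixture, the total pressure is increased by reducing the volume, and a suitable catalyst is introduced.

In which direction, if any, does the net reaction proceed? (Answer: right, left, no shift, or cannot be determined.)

Dilution lowers every aqueous concentration by the same factor. Δn_aq = 0 − 1 = -1, so the system shifts toward the side with more dissolved moles — to the left.
Gas moles: reactants 2, products 3 (Δn_gas = +1). Compression shifts the system toward the side with fewer moles of gas — to the left.
A catalyst speeds both forward and reverse rates equally; it changes neither Q nor K — no shift from this change.
Only the nonzero effect(s) matter; the net shift is to the left.

left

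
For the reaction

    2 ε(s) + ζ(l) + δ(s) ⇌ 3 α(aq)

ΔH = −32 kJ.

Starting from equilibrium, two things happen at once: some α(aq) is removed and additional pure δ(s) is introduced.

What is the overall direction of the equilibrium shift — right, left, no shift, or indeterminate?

Removing α (aq), a product, drives the reaction to the right.
δ is a pure solid; its activity is 1 regardless of amount, so Q is unaffected — no shift from this change.
Only the nonzero effect(s) matter; the net shift is to the right.

right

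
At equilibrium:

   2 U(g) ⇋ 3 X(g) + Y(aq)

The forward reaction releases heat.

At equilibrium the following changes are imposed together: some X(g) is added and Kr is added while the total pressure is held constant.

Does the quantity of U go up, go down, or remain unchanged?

Adding X (g), a product, drives the reaction to the left.
Adding inert gas at constant total pressure expands the volume and lowers every reacting partial pressure. With Δn_gas = 3 − 2 = +1, Q moves away from K toward the side with fewer gas moles, so the system shifts toward the side with more gas moles — to the right.
The two effects oppose each other, so the net shift — and hence the change in U — cannot be determined from the given information.

cannot be determined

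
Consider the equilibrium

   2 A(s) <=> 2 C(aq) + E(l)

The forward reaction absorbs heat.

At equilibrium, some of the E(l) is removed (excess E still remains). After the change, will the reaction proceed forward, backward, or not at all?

no shift

E is a pure liquid; its activity is 1 regardless of amount, so Q is unaffected — no shift from this change.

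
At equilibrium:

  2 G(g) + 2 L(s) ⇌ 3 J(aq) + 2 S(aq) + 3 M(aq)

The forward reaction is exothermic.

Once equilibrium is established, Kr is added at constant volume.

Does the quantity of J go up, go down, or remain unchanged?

At constant volume, adding an inert gas leaves every reacting species' partial pressure unchanged, so Q is unchanged — no shift from this change.
No net shift occurs, so the amount of J is unchanged.

unchanged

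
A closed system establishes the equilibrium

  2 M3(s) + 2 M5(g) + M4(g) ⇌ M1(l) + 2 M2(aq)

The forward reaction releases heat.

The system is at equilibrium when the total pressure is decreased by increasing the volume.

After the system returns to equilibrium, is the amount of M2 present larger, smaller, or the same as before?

Gas moles: reactants 3, products 0 (Δn_gas = -3). Expansion shifts the system toward the side with more moles of gas — to the left.
The net shift is to the left. M2 is a product, so its amount decreases.

decreases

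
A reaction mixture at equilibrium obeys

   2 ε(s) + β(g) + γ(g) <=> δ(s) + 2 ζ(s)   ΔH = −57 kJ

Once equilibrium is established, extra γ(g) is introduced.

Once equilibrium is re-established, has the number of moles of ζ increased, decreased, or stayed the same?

Adding γ (g), a reactant, drives the reaction to the right.
The net shift is to the right. ζ is a product, so its amount increases.

increases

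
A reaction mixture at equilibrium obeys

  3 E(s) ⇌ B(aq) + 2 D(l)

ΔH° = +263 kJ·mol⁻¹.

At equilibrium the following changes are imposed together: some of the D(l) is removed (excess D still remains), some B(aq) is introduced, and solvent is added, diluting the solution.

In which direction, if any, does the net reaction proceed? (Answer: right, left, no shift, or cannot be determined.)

D is a pure liquid; its activity is 1 regardless of amount, so Q is unaffected — no shift from this change.
Adding B (aq), a product, drives the reaction to the left.
Dilution lowers every aqueous concentration by the same factor. Δn_aq = 1 − 0 = +1, so the system shifts toward the side with more dissolved moles — to the right.
The individual effects push in opposite directions; without quantitative information the net direction cannot be determined.

cannot be determined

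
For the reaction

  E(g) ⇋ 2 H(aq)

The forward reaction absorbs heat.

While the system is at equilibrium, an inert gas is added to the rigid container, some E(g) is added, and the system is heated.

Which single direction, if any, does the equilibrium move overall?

At constant volume, adding an inert gas leaves every reacting species' partial pressure unchanged, so Q is unchanged — no shift from this change.
Adding E (g), a reactant, drives the reaction to the right.
The forward reaction is endothermic. Raising T favours the endothermic direction — shift to the right.
Only the nonzero effect(s) matter; the net shift is to the right.

right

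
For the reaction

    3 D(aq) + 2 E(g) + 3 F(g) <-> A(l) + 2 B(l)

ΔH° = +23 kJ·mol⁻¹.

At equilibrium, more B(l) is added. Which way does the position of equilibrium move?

no shift

B is a pure liquid; its activity is 1 regardless of amount, so Q is unaffected — no shift from this change.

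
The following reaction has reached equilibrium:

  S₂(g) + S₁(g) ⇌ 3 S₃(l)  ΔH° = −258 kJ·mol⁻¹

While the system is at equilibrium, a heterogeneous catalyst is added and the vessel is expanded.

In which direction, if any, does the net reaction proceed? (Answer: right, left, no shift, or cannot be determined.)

left

A catalyst speeds both forward and reverse rates equally; it changes neither Q nor K — no shift from this change.
Gas moles: reactants 2, products 0 (Δn_gas = -2). Expansion shifts the system toward the side with more moles of gas — to the left.
Only the nonzero effect(s) matter; the net shift is to the left.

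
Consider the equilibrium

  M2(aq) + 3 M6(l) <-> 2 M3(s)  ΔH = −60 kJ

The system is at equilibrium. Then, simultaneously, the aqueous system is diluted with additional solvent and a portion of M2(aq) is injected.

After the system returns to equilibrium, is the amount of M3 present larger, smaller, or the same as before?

cannot be determined

Dilution lowers every aqueous concentration by the same factor. Δn_aq = 0 − 1 = -1, so the system shifts toward the side with more dissolved moles — to the left.
Adding M2 (aq), a reactant, drives the reaction to the right.
The two effects oppose each other, so the net shift — and hence the change in M3 — cannot be determined from the given information.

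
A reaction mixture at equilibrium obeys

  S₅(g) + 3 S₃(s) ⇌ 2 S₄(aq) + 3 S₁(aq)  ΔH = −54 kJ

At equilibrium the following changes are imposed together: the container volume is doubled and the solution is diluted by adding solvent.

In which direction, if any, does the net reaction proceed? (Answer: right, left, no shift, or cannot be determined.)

cannot be determined

Gas moles: reactants 1, products 0 (Δn_gas = -1). Expansion shifts the system toward the side with more moles of gas — to the left.
Dilution lowers every aqueous concentration by the same factor. Δn_aq = 5 − 0 = +5, so the system shifts toward the side with more dissolved moles — to the right.
The individual effects push in opposite directions; without quantitative information the net direction cannot be determined.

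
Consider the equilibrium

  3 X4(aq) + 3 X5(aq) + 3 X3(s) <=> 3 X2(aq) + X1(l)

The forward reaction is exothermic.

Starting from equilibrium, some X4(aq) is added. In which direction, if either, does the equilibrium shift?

Adding X4 (aq), a reactant, drives the reaction to the right.

right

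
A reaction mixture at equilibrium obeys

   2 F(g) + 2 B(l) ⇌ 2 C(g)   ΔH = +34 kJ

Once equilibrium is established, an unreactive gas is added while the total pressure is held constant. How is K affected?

unchanged

The equilibrium constant depends only on temperature. This perturbation changes neither the position of equilibrium nor K.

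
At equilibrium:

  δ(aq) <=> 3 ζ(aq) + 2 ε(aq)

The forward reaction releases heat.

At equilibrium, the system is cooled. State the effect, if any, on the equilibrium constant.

increases

K depends on temperature via the van 't Hoff relation. The forward reaction is exothermic, so lowering T increases K.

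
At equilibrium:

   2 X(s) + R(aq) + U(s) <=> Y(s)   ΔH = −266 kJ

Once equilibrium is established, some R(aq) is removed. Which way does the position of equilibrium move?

left

Removing R (aq), a reactant, drives the reaction to the left.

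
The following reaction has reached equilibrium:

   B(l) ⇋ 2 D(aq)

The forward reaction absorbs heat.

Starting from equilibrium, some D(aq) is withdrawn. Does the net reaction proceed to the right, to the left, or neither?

Removing D (aq), a product, drives the reaction to the right.

right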